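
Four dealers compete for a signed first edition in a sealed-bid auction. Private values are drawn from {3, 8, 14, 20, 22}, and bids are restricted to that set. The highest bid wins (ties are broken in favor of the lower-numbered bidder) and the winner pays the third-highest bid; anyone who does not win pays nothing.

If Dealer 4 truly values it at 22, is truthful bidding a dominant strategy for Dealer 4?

Yes

Check each profile of the others' bids and compare truth against every alternative bid.
Others bid (3, 3, 20): truth gives 19, best alternative gives 0.
Others bid (3, 20, 3): truth gives 19, best alternative gives 0.
Others bid (20, 3, 3): truth gives 19, best alternative gives 0.
Others bid (3, 8, 20): truth gives 14, best alternative gives 0.
Others bid (3, 20, 8): truth gives 14, best alternative gives 0.
Others bid (8, 3, 20): truth gives 14, best alternative gives 0.
(Remaining 119 profiles checked similarly; truth is weakly best in each.)
In every case the truthful bid is at least as good as any alternative, so it is a dominant strategy.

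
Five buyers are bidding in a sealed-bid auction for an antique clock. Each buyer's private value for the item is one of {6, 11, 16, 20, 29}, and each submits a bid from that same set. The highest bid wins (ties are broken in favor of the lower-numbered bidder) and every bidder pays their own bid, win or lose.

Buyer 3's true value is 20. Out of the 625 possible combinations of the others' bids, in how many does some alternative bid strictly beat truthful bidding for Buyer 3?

Others bid (6, 6, 6, 6): truth gives 0; bid 11 gives 9 > 0. Violating.
Others bid (6, 6, 6, 11): truth gives 0; bid 11 gives 9 > 0. Violating.
Others bid (6, 6, 6, 16): truth gives 0; bid 16 gives 4 > 0. Violating.
Others bid (6, 6, 6, 29): truth gives -20; bid 6 gives -6 > -20. Violating.
Others bid (6, 6, 6, 20): truth gives 0; no alternative beats it.
Others bid (6, 6, 11, 20): truth gives 0; no alternative beats it.
(Checking all 625 profiles: 517 have a profitable deviation, 108 do not.)

517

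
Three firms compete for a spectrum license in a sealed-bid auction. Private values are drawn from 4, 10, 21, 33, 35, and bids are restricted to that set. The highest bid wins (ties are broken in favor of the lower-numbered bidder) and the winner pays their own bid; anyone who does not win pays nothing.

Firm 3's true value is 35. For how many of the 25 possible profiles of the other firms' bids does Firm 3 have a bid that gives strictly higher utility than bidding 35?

Others bid (4, 4): truth gives 0; bid 10 gives 25 > 0. Violating.
Others bid (4, 10): truth gives 0; bid 21 gives 14 > 0. Violating.
Others bid (4, 21): truth gives 0; bid 33 gives 2 > 0. Violating.
Others bid (10, 4): truth gives 0; bid 21 gives 14 > 0. Violating.
Others bid (4, 33): truth gives 0; no alternative beats it.
Others bid (4, 35): truth gives 0; no alternative beats it.
(Checking all 25 profiles: 9 have a profitable deviation, 16 do not.)

9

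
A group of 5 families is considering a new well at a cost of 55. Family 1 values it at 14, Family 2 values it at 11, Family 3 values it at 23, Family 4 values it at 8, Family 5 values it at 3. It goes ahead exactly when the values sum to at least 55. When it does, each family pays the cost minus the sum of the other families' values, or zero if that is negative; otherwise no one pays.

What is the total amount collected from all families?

40

Total value 59 ≥ cost 55, so it is built.
Family 1: others sum to 45; max(0, 55 - 45) = 10.
Family 2: others sum to 48; max(0, 55 - 48) = 7.
Family 3: others sum to 36; max(0, 55 - 36) = 19.
Family 4: others sum to 51; max(0, 55 - 51) = 4.
Family 5: others sum to 56; max(0, 55 - 56) = 0.
Total collected = 10 + 7 + 19 + 4 + 0 = 40.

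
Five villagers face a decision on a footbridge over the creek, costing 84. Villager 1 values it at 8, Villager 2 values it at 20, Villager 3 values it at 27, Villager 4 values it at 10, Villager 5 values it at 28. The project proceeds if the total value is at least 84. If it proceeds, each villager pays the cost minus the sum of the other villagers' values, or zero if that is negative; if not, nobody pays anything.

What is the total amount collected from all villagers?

49

Total value 93 ≥ cost 84, so it is built.
Villager 1: others sum to 85; max(0, 84 - 85) = 0.
Villager 2: others sum to 73; max(0, 84 - 73) = 11.
Villager 3: others sum to 66; max(0, 84 - 66) = 18.
Villager 4: others sum to 83; max(0, 84 - 83) = 1.
Villager 5: others sum to 65; max(0, 84 - 65) = 19.
Total collected = 0 + 11 + 18 + 1 + 19 = 49.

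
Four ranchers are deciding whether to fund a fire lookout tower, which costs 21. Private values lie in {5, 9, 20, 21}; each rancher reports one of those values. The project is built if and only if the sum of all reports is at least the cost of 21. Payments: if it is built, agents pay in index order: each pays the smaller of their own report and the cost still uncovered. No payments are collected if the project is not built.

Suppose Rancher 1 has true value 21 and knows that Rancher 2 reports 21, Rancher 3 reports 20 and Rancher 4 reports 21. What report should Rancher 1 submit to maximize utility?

5

Report 5: project built, pays 5, utility 21 - 5 = 16.
Report 9: project built, pays 9, utility 21 - 9 = 12.
Report 20: project built, pays 20, utility 21 - 20 = 1.
Report 21: project built, pays 21, utility 21 - 21 = 0.
The best choice is 5 with utility 16.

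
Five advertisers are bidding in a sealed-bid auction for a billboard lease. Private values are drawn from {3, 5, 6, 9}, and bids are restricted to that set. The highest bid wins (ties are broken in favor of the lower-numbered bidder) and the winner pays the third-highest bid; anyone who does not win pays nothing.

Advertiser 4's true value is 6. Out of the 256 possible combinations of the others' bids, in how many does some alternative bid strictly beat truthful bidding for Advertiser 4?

32

Others bid (3, 3, 3, 9): truth gives 0; bid 9 gives 3 > 0. Violating.
Others bid (3, 3, 5, 9): truth gives 0; bid 9 gives 1 > 0. Violating.
Others bid (3, 3, 6, 3): truth gives 0; bid 9 gives 3 > 0. Violating.
Others bid (3, 3, 6, 5): truth gives 0; bid 9 gives 1 > 0. Violating.
Others bid (3, 3, 3, 3): truth gives 3; no alternative beats it.
Others bid (3, 3, 3, 5): truth gives 3; no alternative beats it.
(Checking all 256 profiles: 32 have a profitable deviation, 224 do not.)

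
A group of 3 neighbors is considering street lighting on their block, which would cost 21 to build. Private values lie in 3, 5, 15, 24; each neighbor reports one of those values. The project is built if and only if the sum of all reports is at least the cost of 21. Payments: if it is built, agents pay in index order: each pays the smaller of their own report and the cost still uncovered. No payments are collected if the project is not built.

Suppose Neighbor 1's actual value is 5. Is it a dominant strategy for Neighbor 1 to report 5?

No

Consider the case where Neighbor 2 reports 3 and Neighbor 3 reports 15.
Truthful report 5: project built, pays 5, utility 5 - 5 = 0.
Report 3 instead: project built, pays 3, utility 5 - 3 = 2.
Since 2 > 0, reporting 3 is strictly better here, so truthful reporting is not dominant.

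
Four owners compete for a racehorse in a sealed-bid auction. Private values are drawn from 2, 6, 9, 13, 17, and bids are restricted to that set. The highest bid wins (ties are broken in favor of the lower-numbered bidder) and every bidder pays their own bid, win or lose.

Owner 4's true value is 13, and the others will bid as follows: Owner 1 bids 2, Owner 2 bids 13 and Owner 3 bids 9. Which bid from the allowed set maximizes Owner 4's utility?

2

Bid 2: loses but pays 2, utility -2.
Bid 6: loses but pays 6, utility -6.
Bid 9: loses but pays 9, utility -9.
Bid 13: loses but pays 13, utility -13.
Bid 17: wins, pays 17, utility 13 - 17 = -4.
The best choice is 2 with utility -2.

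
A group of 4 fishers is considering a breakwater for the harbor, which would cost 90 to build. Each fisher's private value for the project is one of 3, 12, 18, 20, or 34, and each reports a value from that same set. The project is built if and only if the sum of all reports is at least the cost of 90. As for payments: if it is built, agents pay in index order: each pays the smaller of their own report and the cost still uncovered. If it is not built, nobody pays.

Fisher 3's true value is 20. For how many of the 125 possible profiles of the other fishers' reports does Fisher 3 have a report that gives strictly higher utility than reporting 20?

19

Others report (12, 34, 34): truth gives 0; report 12 gives 8 > 0. Violating.
Others report (18, 20, 34): truth gives 0; report 18 gives 2 > 0. Violating.
Others report (18, 34, 20): truth gives 0; report 18 gives 2 > 0. Violating.
Others report (18, 34, 34): truth gives 0; report 12 gives 8 > 0. Violating.
Others report (3, 3, 3): truth gives 0; no alternative beats it.
Others report (3, 3, 12): truth gives 0; no alternative beats it.
(Checking all 125 profiles: 19 have a profitable deviation, 106 do not.)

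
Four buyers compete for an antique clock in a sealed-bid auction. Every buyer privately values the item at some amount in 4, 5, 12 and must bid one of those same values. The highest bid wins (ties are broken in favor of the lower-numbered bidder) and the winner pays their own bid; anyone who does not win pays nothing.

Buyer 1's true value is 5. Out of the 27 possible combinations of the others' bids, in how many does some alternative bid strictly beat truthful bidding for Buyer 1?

Others bid (4, 4, 4): truth gives 0; bid 4 gives 1 > 0. Violating.
Others bid (4, 4, 5): truth gives 0; no alternative beats it.
Others bid (4, 4, 12): truth gives 0; no alternative beats it.
(Checking all 27 profiles: 1 has a profitable deviation, 26 do not.)

1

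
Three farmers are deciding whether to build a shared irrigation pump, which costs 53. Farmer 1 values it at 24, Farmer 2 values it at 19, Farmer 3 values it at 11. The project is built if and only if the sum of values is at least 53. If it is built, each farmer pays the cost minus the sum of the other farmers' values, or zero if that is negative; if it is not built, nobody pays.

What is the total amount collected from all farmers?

Total value 54 ≥ cost 53, so it is built.
Farmer 1: others sum to 30; max(0, 53 - 30) = 23.
Farmer 2: others sum to 35; max(0, 53 - 35) = 18.
Farmer 3: others sum to 43; max(0, 53 - 43) = 10.
Total collected = 23 + 18 + 10 = 51.

51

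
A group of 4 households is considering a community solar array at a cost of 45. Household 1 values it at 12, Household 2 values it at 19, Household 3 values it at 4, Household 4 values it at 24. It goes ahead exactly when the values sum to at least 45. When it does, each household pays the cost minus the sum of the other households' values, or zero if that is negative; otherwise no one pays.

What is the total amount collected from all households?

15

Total value 59 ≥ cost 45, so it is built.
Household 1: others sum to 47; max(0, 45 - 47) = 0.
Household 2: others sum to 40; max(0, 45 - 40) = 5.
Household 3: others sum to 55; max(0, 45 - 55) = 0.
Household 4: others sum to 35; max(0, 45 - 35) = 10.
Total collected = 0 + 5 + 0 + 10 = 15.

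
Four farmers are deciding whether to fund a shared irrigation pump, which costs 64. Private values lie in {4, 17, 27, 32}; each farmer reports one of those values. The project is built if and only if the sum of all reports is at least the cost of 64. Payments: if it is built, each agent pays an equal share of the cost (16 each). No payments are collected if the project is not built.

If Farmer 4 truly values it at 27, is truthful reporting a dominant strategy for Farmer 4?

Consider the case where Farmer 1 reports 4, Farmer 2 reports 4 and Farmer 3 reports 27.
Truthful report 27: project not built, utility 0.
Report 32 instead: project built, pays 16, utility 27 - 16 = 11.
Since 11 > 0, reporting 32 is strictly better here, so truthful reporting is not dominant.

No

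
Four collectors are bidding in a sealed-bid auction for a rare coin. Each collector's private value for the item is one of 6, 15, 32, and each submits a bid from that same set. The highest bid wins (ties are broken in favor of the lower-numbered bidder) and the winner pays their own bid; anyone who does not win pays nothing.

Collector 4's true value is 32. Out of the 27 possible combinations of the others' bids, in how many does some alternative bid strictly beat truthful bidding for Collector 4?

1

Others bid (6, 6, 6): truth gives 0; bid 15 gives 17 > 0. Violating.
Others bid (6, 6, 15): truth gives 0; no alternative beats it.
Others bid (6, 6, 32): truth gives 0; no alternative beats it.
(Checking all 27 profiles: 1 has a profitable deviation, 26 do not.)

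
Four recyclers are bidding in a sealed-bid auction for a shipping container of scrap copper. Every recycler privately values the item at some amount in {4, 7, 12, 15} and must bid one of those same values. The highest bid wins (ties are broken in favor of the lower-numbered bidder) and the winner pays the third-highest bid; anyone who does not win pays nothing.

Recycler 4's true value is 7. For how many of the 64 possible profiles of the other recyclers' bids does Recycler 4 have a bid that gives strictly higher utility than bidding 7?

6

Others bid (4, 4, 7): truth gives 0; bid 12 gives 3 > 0. Violating.
Others bid (4, 4, 12): truth gives 0; bid 15 gives 3 > 0. Violating.
Others bid (4, 7, 4): truth gives 0; bid 12 gives 3 > 0. Violating.
Others bid (4, 12, 4): truth gives 0; bid 15 gives 3 > 0. Violating.
Others bid (4, 4, 4): truth gives 3; no alternative beats it.
Others bid (4, 4, 15): truth gives 0; no alternative beats it.
(Checking all 64 profiles: 6 have a profitable deviation, 58 do not.)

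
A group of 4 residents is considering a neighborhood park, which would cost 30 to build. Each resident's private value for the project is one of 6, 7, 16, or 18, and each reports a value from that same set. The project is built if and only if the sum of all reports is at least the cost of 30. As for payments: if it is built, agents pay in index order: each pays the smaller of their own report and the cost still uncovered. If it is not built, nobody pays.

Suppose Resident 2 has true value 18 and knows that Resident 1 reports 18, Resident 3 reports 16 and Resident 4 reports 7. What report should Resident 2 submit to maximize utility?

Report 6: project built, pays 6, utility 18 - 6 = 12.
Report 7: project built, pays 7, utility 18 - 7 = 11.
Report 16: project built, pays 12, utility 18 - 12 = 6.
Report 18: project built, pays 12, utility 18 - 12 = 6.
The best choice is 6 with utility 12.

6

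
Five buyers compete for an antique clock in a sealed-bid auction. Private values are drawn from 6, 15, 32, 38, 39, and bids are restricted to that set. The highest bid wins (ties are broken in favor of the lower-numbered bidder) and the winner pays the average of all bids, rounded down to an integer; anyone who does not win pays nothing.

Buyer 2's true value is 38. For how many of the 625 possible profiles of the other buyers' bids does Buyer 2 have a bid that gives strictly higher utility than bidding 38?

Others bid (6, 6, 6, 6): truth gives 26; bid 15 gives 31 > 26. Violating.
Others bid (6, 6, 6, 15): truth gives 24; bid 15 gives 29 > 24. Violating.
Others bid (6, 6, 6, 32): truth gives 21; bid 32 gives 22 > 21. Violating.
Others bid (6, 6, 6, 39): truth gives 0; bid 39 gives 19 > 0. Violating.
Others bid (6, 6, 6, 38): truth gives 20; no alternative beats it.
Others bid (6, 6, 15, 38): truth gives 18; no alternative beats it.
(Checking all 625 profiles: 354 have a profitable deviation, 271 do not.)

354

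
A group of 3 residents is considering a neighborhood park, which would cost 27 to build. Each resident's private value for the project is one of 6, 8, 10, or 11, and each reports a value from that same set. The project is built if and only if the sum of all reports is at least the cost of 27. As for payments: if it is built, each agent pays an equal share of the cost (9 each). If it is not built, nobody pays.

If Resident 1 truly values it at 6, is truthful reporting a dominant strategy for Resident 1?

Check each profile of the others' reports and compare truth against every alternative report.
Others report (8, 11): truth gives 0, best alternative gives -3.
Others report (10, 10): truth gives 0, best alternative gives -3.
Others report (11, 8): truth gives 0, best alternative gives -3.
Others report (10, 11): truth gives -3, best alternative gives -3.
Others report (11, 10): truth gives -3, best alternative gives -3.
Others report (11, 11): truth gives -3, best alternative gives -3.
(Remaining 10 profiles checked similarly; truth is weakly best in each.)
In every case the truthful report is at least as good as any alternative, so it is a dominant strategy.

Yes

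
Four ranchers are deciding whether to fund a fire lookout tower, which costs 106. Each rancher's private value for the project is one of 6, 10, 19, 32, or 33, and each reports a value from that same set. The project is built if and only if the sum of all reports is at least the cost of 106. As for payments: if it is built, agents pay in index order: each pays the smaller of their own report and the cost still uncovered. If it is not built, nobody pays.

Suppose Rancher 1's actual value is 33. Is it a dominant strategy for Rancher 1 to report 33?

Consider the case where Rancher 2 reports 10, Rancher 3 reports 32 and Rancher 4 reports 32.
Truthful report 33: project built, pays 33, utility 33 - 33 = 0.
Report 32 instead: project built, pays 32, utility 33 - 32 = 1.
Since 1 > 0, reporting 32 is strictly better here, so truthful reporting is not dominant.

No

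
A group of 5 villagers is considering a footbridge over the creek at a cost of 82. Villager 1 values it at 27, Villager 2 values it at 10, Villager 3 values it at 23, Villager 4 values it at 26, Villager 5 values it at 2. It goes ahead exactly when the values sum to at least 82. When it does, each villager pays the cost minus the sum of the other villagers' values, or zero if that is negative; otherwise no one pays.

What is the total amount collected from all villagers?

Total value 88 ≥ cost 82, so it is built.
Villager 1: others sum to 61; max(0, 82 - 61) = 21.
Villager 2: others sum to 78; max(0, 82 - 78) = 4.
Villager 3: others sum to 65; max(0, 82 - 65) = 17.
Villager 4: others sum to 62; max(0, 82 - 62) = 20.
Villager 5: others sum to 86; max(0, 82 - 86) = 0.
Total collected = 21 + 4 + 17 + 20 + 0 = 62.

62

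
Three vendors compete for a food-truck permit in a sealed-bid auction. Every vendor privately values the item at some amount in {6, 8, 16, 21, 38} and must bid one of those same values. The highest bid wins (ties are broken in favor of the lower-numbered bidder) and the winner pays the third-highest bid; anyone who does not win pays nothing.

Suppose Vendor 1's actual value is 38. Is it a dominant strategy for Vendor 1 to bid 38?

Yes

Check each profile of the others' bids and compare truth against every alternative bid.
Others bid (6, 38): truth gives 32, best alternative gives 0.
Others bid (38, 6): truth gives 32, best alternative gives 0.
Others bid (8, 38): truth gives 30, best alternative gives 0.
Others bid (38, 8): truth gives 30, best alternative gives 0.
Others bid (16, 38): truth gives 22, best alternative gives 0.
Others bid (38, 16): truth gives 22, best alternative gives 0.
(Remaining 19 profiles checked similarly; truth is weakly best in each.)
In every case the truthful bid is at least as good as any alternative, so it is a dominant strategy.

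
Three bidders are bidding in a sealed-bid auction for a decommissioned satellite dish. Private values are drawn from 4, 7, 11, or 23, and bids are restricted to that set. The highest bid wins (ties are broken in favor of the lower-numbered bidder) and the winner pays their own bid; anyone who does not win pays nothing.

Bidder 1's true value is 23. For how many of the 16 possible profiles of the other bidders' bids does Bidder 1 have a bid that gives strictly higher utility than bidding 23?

9

Others bid (4, 4): truth gives 0; bid 4 gives 19 > 0. Violating.
Others bid (4, 7): truth gives 0; bid 7 gives 16 > 0. Violating.
Others bid (4, 11): truth gives 0; bid 11 gives 12 > 0. Violating.
Others bid (7, 4): truth gives 0; bid 7 gives 16 > 0. Violating.
Others bid (4, 23): truth gives 0; no alternative beats it.
Others bid (7, 23): truth gives 0; no alternative beats it.
(Checking all 16 profiles: 9 have a profitable deviation, 7 do not.)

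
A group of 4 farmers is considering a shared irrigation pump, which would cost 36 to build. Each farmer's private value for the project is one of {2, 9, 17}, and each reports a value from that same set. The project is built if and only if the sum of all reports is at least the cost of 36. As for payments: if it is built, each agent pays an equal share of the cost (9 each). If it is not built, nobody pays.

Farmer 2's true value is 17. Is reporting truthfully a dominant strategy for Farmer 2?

Check each profile of the others' reports and compare truth against every alternative report.
Others report (2, 2, 17): truth gives 8, best alternative gives 0.
Others report (2, 9, 9): truth gives 8, best alternative gives 0.
Others report (2, 17, 2): truth gives 8, best alternative gives 0.
Others report (9, 2, 9): truth gives 8, best alternative gives 0.
Others report (9, 9, 2): truth gives 8, best alternative gives 0.
Others report (17, 2, 2): truth gives 8, best alternative gives 0.
(Remaining 21 profiles checked similarly; truth is weakly best in each.)
In every case the truthful report is at least as good as any alternative, so it is a dominant strategy.

Yes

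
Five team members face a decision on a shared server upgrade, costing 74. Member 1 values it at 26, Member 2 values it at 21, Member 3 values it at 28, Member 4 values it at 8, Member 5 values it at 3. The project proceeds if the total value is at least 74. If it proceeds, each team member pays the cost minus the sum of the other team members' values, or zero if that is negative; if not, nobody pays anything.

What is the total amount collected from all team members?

Total value 86 ≥ cost 74, so it is built.
Member 1: others sum to 60; max(0, 74 - 60) = 14.
Member 2: others sum to 65; max(0, 74 - 65) = 9.
Member 3: others sum to 58; max(0, 74 - 58) = 16.
Member 4: others sum to 78; max(0, 74 - 78) = 0.
Member 5: others sum to 83; max(0, 74 - 83) = 0.
Total collected = 14 + 9 + 16 + 0 + 0 = 39.

39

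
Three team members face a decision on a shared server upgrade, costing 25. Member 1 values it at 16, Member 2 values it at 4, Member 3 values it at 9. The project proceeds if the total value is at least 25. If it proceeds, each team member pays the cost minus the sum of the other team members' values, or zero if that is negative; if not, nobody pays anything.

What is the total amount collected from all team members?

Total value 29 ≥ cost 25, so it is built.
Member 1: others sum to 13; max(0, 25 - 13) = 12.
Member 2: others sum to 25; max(0, 25 - 25) = 0.
Member 3: others sum to 20; max(0, 25 - 20) = 5.
Total collected = 12 + 0 + 5 = 17.

17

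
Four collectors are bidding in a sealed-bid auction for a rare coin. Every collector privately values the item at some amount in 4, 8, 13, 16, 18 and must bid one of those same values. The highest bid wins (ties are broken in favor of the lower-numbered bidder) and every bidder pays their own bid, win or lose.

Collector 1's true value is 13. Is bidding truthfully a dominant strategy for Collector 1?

No

Consider the case where Collector 2 bids 4, Collector 3 bids 4 and Collector 4 bids 4.
Truthful bid 13: wins, pays 13, utility 13 - 13 = 0.
Bid 4 instead: wins, pays 4, utility 13 - 4 = 9.
Since 9 > 0, bidding 4 is strictly better here, so truthful bidding is not dominant.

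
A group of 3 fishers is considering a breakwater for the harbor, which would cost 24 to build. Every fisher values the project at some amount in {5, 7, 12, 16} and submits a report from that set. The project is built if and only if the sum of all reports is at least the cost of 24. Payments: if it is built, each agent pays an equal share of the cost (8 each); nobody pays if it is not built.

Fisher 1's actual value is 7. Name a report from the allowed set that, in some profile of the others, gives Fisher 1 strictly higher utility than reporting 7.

5

Suppose Fisher 2 reports 5 and Fisher 3 reports 12.
Report 7: project built, pays 8, utility 7 - 8 = -1.
Report 5: project not built, utility 0.
So reporting 5 beats truth here (0 > -1).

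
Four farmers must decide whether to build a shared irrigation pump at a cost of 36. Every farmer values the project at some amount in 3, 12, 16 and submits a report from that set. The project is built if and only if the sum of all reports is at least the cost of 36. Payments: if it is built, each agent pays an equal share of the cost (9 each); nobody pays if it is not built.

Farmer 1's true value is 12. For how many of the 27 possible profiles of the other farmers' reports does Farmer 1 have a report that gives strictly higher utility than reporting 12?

3

Others report (3, 3, 16): truth gives 0; report 16 gives 3 > 0. Violating.
Others report (3, 16, 3): truth gives 0; report 16 gives 3 > 0. Violating.
Others report (16, 3, 3): truth gives 0; report 16 gives 3 > 0. Violating.
Others report (3, 3, 3): truth gives 0; no alternative beats it.
Others report (3, 3, 12): truth gives 0; no alternative beats it.
(Checking all 27 profiles: 3 have a profitable deviation, 24 do not.)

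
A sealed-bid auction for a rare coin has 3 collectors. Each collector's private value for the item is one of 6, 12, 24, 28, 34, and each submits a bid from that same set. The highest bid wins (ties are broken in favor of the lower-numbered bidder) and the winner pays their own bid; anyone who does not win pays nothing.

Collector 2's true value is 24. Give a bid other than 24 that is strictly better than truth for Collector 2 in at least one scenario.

12

Suppose Collector 1 bids 6 and Collector 3 bids 6.
Bid 24: wins, pays 24, utility 24 - 24 = 0.
Bid 12: wins, pays 12, utility 24 - 12 = 12.
So bidding 12 beats truth here (12 > 0).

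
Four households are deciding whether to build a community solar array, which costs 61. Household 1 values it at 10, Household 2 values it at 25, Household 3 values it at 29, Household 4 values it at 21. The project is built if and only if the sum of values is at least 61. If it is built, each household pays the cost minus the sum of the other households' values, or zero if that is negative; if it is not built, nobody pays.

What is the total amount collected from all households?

6

Total value 85 ≥ cost 61, so it is built.
Household 1: others sum to 75; max(0, 61 - 75) = 0.
Household 2: others sum to 60; max(0, 61 - 60) = 1.
Household 3: others sum to 56; max(0, 61 - 56) = 5.
Household 4: others sum to 64; max(0, 61 - 64) = 0.
Total collected = 0 + 1 + 5 + 0 = 6.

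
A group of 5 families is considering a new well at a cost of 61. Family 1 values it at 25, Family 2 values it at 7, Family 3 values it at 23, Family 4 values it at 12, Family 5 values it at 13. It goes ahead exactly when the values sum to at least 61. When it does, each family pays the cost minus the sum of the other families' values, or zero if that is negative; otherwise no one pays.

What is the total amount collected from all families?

10

Total value 80 ≥ cost 61, so it is built.
Family 1: others sum to 55; max(0, 61 - 55) = 6.
Family 2: others sum to 73; max(0, 61 - 73) = 0.
Family 3: others sum to 57; max(0, 61 - 57) = 4.
Family 4: others sum to 68; max(0, 61 - 68) = 0.
Family 5: others sum to 67; max(0, 61 - 67) = 0.
Total collected = 6 + 0 + 4 + 0 + 0 = 10.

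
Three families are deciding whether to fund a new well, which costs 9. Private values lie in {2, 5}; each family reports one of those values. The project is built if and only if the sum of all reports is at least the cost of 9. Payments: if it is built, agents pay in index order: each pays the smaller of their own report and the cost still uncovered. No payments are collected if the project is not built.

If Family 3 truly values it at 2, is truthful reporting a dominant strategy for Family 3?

Yes

Check each profile of the others' reports and compare truth against every alternative report.
Others report (2, 2): truth gives 0, best alternative gives -3.
Others report (5, 5): truth gives 2, best alternative gives 2.
Others report (2, 5): truth gives 0, best alternative gives 0.
Others report (5, 2): truth gives 0, best alternative gives 0.
In every case the truthful report is at least as good as any alternative, so it is a dominant strategy.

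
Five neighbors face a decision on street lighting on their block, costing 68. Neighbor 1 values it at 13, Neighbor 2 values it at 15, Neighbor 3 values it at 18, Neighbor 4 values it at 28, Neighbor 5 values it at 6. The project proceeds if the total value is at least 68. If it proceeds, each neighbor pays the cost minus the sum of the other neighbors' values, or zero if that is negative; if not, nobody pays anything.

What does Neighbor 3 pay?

6

Total value 80 ≥ cost 68, so the project is built.
The other neighbors' values sum to 62.
Cost minus that sum is 68 - 62 = 6.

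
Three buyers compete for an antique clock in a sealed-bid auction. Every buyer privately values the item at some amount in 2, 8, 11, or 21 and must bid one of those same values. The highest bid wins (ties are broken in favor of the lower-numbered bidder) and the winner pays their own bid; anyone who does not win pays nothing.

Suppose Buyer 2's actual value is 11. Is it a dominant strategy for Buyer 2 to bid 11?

No

Consider the case where Buyer 1 bids 2 and Buyer 3 bids 2.
Truthful bid 11: wins, pays 11, utility 11 - 11 = 0.
Bid 8 instead: wins, pays 8, utility 11 - 8 = 3.
Since 3 > 0, bidding 8 is strictly better here, so truthful bidding is not dominant.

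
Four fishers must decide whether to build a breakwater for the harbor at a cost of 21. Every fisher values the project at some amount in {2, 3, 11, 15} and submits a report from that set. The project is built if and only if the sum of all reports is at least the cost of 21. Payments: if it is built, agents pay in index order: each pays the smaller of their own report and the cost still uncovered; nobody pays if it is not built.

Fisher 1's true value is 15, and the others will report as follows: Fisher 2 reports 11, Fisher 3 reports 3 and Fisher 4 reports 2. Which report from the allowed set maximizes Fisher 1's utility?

Report 2: project not built, utility 0.
Report 3: project not built, utility 0.
Report 11: project built, pays 11, utility 15 - 11 = 4.
Report 15: project built, pays 15, utility 15 - 15 = 0.
The best choice is 11 with utility 4.

11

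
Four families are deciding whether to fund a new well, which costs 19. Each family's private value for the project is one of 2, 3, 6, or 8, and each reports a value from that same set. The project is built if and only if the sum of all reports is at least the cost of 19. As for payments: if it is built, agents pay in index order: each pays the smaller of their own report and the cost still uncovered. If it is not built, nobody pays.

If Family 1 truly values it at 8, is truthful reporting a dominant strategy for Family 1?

No

Consider the case where Family 2 reports 2, Family 3 reports 3 and Family 4 reports 8.
Truthful report 8: project built, pays 8, utility 8 - 8 = 0.
Report 6 instead: project built, pays 6, utility 8 - 6 = 2.
Since 2 > 0, reporting 6 is strictly better here, so truthful reporting is not dominant.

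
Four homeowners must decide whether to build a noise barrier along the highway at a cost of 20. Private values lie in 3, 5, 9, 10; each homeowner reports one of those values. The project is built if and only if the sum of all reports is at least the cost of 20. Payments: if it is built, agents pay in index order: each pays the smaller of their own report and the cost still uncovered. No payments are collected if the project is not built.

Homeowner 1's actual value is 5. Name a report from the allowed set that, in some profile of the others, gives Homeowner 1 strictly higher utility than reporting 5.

3

Suppose Homeowner 2 reports 3, Homeowner 3 reports 5 and Homeowner 4 reports 9.
Report 5: project built, pays 5, utility 5 - 5 = 0.
Report 3: project built, pays 3, utility 5 - 3 = 2.
So reporting 3 beats truth here (2 > 0).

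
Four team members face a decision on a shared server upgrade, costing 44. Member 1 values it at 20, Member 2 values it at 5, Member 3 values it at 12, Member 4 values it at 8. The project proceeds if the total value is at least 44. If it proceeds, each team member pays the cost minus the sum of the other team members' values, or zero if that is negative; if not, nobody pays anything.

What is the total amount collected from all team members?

Total value 45 ≥ cost 44, so it is built.
Member 1: others sum to 25; max(0, 44 - 25) = 19.
Member 2: others sum to 40; max(0, 44 - 40) = 4.
Member 3: others sum to 33; max(0, 44 - 33) = 11.
Member 4: others sum to 37; max(0, 44 - 37) = 7.
Total collected = 19 + 4 + 11 + 7 = 41.

41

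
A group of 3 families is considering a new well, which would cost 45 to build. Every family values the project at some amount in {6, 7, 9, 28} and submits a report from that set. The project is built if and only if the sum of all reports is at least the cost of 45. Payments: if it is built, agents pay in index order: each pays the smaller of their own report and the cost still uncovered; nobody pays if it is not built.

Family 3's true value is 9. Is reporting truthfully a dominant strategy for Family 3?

Check each profile of the others' reports and compare truth against every alternative report.
Others report (28, 28): truth gives 9, best alternative gives 9.
Others report (9, 28): truth gives 1, best alternative gives 1.
Others report (28, 9): truth gives 1, best alternative gives 1.
Others report (6, 6): truth gives 0, best alternative gives 0.
Others report (6, 7): truth gives 0, best alternative gives 0.
Others report (6, 9): truth gives 0, best alternative gives 0.
(Remaining 10 profiles checked similarly; truth is weakly best in each.)
In every case the truthful report is at least as good as any alternative, so it is a dominant strategy.

Yes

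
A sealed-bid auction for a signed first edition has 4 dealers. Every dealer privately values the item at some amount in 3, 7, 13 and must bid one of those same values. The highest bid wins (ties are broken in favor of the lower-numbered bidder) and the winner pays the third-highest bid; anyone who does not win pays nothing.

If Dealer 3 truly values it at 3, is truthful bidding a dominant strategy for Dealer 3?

Yes

Check each profile of the others' bids and compare truth against every alternative bid.
Others bid (3, 3, 3): truth gives 0, best alternative gives 0.
Others bid (3, 3, 7): truth gives 0, best alternative gives 0.
Others bid (3, 3, 13): truth gives 0, best alternative gives 0.
Others bid (3, 7, 3): truth gives 0, best alternative gives 0.
Others bid (3, 7, 7): truth gives 0, best alternative gives 0.
Others bid (3, 7, 13): truth gives 0, best alternative gives 0.
(Remaining 21 profiles checked similarly; truth is weakly best in each.)
In every case the truthful bid is at least as good as any alternative, so it is a dominant strategy.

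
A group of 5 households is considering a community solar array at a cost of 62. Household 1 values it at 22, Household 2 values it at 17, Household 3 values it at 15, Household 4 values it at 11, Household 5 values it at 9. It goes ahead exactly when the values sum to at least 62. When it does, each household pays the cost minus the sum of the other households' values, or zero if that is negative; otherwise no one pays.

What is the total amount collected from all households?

Total value 74 ≥ cost 62, so it is built.
Household 1: others sum to 52; max(0, 62 - 52) = 10.
Household 2: others sum to 57; max(0, 62 - 57) = 5.
Household 3: others sum to 59; max(0, 62 - 59) = 3.
Household 4: others sum to 63; max(0, 62 - 63) = 0.
Household 5: others sum to 65; max(0, 62 - 65) = 0.
Total collected = 10 + 5 + 3 + 0 + 0 = 18.

18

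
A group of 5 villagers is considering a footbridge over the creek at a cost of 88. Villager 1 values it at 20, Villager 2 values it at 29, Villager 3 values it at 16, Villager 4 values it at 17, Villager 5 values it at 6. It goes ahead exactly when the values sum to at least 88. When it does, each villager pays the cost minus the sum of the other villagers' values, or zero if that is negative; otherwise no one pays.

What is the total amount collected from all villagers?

88

Total value 88 ≥ cost 88, so it is built.
Villager 1: others sum to 68; max(0, 88 - 68) = 20.
Villager 2: others sum to 59; max(0, 88 - 59) = 29.
Villager 3: others sum to 72; max(0, 88 - 72) = 16.
Villager 4: others sum to 71; max(0, 88 - 71) = 17.
Villager 5: others sum to 82; max(0, 88 - 82) = 6.
Total collected = 20 + 29 + 16 + 17 + 6 = 88.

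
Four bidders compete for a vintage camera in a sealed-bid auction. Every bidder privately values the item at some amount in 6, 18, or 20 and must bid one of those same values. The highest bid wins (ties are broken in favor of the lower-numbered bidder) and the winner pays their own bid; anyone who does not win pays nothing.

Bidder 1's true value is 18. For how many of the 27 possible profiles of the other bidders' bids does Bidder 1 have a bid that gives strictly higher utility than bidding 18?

Others bid (6, 6, 6): truth gives 0; bid 6 gives 12 > 0. Violating.
Others bid (6, 6, 18): truth gives 0; no alternative beats it.
Others bid (6, 6, 20): truth gives 0; no alternative beats it.
(Checking all 27 profiles: 1 has a profitable deviation, 26 do not.)

1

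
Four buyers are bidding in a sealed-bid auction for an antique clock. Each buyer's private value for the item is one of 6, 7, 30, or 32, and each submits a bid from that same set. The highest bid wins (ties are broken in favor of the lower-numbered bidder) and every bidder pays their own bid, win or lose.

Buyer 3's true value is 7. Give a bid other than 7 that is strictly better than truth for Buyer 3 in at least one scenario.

Suppose Buyer 1 bids 6, Buyer 2 bids 6 and Buyer 4 bids 30.
Bid 7: loses but pays 7, utility -7.
Bid 6: loses but pays 6, utility -6.
So bidding 6 beats truth here (-6 > -7).

6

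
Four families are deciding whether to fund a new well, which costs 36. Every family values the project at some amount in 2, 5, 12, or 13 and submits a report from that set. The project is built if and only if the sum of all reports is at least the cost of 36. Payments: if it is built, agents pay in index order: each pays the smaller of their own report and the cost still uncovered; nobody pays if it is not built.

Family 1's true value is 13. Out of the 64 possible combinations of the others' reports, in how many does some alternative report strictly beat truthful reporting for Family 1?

32

Others report (2, 12, 12): truth gives 0; report 12 gives 1 > 0. Violating.
Others report (2, 12, 13): truth gives 0; report 12 gives 1 > 0. Violating.
Others report (2, 13, 12): truth gives 0; report 12 gives 1 > 0. Violating.
Others report (2, 13, 13): truth gives 0; report 12 gives 1 > 0. Violating.
Others report (2, 2, 2): truth gives 0; no alternative beats it.
Others report (2, 2, 5): truth gives 0; no alternative beats it.
(Checking all 64 profiles: 32 have a profitable deviation, 32 do not.)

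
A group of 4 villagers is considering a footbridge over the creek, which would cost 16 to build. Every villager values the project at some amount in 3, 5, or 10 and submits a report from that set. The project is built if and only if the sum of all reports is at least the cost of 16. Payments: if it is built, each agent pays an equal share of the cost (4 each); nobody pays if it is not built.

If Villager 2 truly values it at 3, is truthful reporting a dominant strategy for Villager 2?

Check each profile of the others' reports and compare truth against every alternative report.
Others report (3, 3, 5): truth gives 0, best alternative gives -1.
Others report (3, 5, 3): truth gives 0, best alternative gives -1.
Others report (5, 3, 3): truth gives 0, best alternative gives -1.
Others report (3, 3, 10): truth gives -1, best alternative gives -1.
Others report (3, 5, 5): truth gives -1, best alternative gives -1.
Others report (3, 5, 10): truth gives -1, best alternative gives -1.
(Remaining 21 profiles checked similarly; truth is weakly best in each.)
In every case the truthful report is at least as good as any alternative, so it is a dominant strategy.

Yes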